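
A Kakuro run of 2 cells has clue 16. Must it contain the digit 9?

The only way to make 16 from 2 distinct digits is {7,9}, which contains 9.

Yes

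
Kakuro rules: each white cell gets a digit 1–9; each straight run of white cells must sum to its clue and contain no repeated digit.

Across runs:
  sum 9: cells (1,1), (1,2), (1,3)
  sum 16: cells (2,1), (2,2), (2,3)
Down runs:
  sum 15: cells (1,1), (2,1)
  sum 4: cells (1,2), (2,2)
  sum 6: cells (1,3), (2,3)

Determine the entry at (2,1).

9

4 in 2 cells must be {1,3}.
The 9 across and the 15 down share only 6, so (1,1) = 6.
Given what's placed, (1,2) must be 1 to fit the 9 across and 4 down.
(1,3) = 9 − 7 = 2 completes the 9 across.
(2,1) = 15 − 6 = 9 completes the 15 down.
(2,2) = 4 − 1 = 3 completes the 4 down.
(2,3) = 16 − 12 = 4 completes the 16 across.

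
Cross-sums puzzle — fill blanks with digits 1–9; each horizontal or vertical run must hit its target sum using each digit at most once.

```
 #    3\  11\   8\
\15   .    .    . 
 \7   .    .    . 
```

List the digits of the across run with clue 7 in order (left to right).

7 in 3 cells must be {1,2,4}; 3 in 2 cells must be {1,2}.
Nothing is forced directly, so branch on R2C2, whose candidates are 2 or 4. If R2C2 = 2: that forces R1C2 = 9, R2C1 = 1, after which R2C3 would have to be in {4} for the 7 across but in {1,2,3,5,6,7} for the 8 down — contradiction. So R2C2 = 4.
R1C2 = 11 − 4 = 7 completes the 11 down.
Given what's placed, R1C1 must be 2 to fit the 15 across and 3 down.
R1C3 = 15 − 9 = 6 completes the 15 across.
R2C1 = 3 − 2 = 1 completes the 3 down.
R2C3 = 7 − 5 = 2 completes the 7 across.

1 4 2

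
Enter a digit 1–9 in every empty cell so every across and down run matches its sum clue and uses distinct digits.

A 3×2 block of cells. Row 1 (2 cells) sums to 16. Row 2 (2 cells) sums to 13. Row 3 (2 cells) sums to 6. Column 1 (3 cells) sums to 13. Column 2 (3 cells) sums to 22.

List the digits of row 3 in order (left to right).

1, 5

16 in 2 cells must be {7,9}.
The 6 across and the 22 down share only 5, so (3,2) = 5.
Given what's placed, (1,2) must be 9 to fit the 16 across and 22 down.
(2,2) = 22 − 14 = 8 completes the 22 down.
(3,1) = 6 − 5 = 1 completes the 6 across.
(1,1) = 16 − 9 = 7 completes the 16 across.
(2,1) = 13 − 8 = 5 completes the 13 across.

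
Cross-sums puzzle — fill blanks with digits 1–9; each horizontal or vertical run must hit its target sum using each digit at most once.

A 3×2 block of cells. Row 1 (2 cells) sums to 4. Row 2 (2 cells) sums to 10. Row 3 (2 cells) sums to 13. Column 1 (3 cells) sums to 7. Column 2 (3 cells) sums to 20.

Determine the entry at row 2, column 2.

8

4 in 2 cells must be {1,3}; 7 in 3 cells must be {1,2,4}.
The 4 across and the 7 down share only 1, so (1,1) = 1.
(1,2) = 4 − 1 = 3 completes the 4 across.
Given what's placed, (3,1) must be 4 to fit the 13 across and 7 down.
(3,2) = 13 − 4 = 9 completes the 13 across.
(2,1) = 7 − 5 = 2 completes the 7 down.
(2,2) = 10 − 2 = 8 completes the 10 across.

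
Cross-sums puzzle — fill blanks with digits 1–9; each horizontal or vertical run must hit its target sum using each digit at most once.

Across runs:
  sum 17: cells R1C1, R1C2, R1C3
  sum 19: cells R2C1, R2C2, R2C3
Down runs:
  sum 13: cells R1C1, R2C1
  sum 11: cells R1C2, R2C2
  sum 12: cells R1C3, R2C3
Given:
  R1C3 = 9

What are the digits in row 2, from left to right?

7 9 3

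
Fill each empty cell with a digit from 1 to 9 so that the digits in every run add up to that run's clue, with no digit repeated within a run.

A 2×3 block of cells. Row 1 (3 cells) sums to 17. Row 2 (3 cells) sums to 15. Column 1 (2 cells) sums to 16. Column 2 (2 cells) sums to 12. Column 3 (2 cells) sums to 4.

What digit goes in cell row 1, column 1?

16 in 2 cells must be {7,9}; 4 in 2 cells must be {1,3}.
Nothing is forced directly, so branch on (1,1), whose candidates are 7 or 9. If (1,1) = 7: that forces (1,3) = 1, (2,1) = 9, after which (2,3) would have to be in {1,2,4,5} for the 15 across but in {3} for the 4 down — contradiction. So (1,1) = 9.
(2,1) = 16 − 9 = 7 completes the 16 down.
Given what's placed, (2,3) must be 3 to fit the 15 across and 4 down.
(1,3) = 4 − 3 = 1 completes the 4 down.
(2,2) = 15 − 10 = 5 completes the 15 across.
(1,2) = 17 − 10 = 7 completes the 17 across.

9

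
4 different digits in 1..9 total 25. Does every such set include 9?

No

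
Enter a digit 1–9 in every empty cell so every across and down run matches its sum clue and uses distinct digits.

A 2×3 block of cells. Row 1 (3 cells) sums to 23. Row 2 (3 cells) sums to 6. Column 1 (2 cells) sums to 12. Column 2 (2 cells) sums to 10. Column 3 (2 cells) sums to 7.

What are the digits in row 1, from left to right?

9 8 6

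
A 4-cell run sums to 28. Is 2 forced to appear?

No

Counterexample: {4,7,8,9} sums to 28 without using 2.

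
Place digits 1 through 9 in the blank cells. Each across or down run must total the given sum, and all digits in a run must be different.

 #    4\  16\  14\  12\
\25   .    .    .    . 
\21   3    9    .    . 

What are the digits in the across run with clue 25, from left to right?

1, 7, 9, 8

4 in 2 cells must be {1,3}; 16 in 2 cells must be {7,9}.
R1C1 = 4 − 3 = 1 completes the 4 down.
R1C2 = 16 − 9 = 7 completes the 16 down.
Nothing is forced directly, so branch on R2C3, whose candidates are 5 or 8. If R2C3 = 8: then R1C3 would have to be in {8,9} for the 25 across but in {6} for the 14 down — contradiction. So R2C3 = 5.
R1C3 = 14 − 5 = 9 completes the 14 down.
R1C4 = 25 − 17 = 8 completes the 25 across.
R2C4 = 21 − 17 = 4 completes the 21 across.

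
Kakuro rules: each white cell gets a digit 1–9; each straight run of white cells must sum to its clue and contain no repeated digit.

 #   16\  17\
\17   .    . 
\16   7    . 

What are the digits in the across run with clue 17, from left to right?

9 8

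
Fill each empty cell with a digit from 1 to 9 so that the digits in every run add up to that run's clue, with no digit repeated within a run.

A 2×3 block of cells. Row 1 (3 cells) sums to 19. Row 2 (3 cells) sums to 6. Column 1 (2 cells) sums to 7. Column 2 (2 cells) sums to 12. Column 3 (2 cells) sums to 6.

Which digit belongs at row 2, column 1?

1

6 in 3 cells must be {1,2,3}.
The 6 across and the 12 down share only 3, so (2,2) = 3.
(1,2) = 12 − 3 = 9 completes the 12 down.
Nothing is forced directly, so branch on (1,3), whose candidates are 2 or 4. If (1,3) = 2: then (1,1) would have to be in {8} for the 19 across but in {1,2,3,4,5,6} for the 7 down — contradiction. So (1,3) = 4.
(1,1) = 19 − 13 = 6 completes the 19 across.
(2,1) = 7 − 6 = 1 completes the 7 down.
(2,3) = 6 − 4 = 2 completes the 6 across.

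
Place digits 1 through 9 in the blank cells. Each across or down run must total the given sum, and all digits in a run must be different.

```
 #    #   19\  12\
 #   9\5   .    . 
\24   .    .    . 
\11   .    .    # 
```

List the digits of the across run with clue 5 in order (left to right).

24 in 3 cells must be {7,8,9}.
Nothing is forced directly, so branch on R1C3, whose candidates are 3 or 4. If R1C3 = 4: then R1C2 would have to be in {1} for the 5 across but in {2,3,4,5,6,7,8,9} for the 19 down — contradiction. So R1C3 = 3.
R1C2 = 5 − 3 = 2 completes the 5 across.
R2C3 = 12 − 3 = 9 completes the 12 down.
R2C2 = 8: the only remaining digit allowed by both the 24 across and the 19 down.
R3C2 = 19 − 10 = 9 completes the 19 down.
R2C1 = 24 − 17 = 7 completes the 24 across.
R3C1 = 11 − 9 = 2 completes the 11 across.

2, 3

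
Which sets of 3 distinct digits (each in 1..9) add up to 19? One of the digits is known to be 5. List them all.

{5,6,8}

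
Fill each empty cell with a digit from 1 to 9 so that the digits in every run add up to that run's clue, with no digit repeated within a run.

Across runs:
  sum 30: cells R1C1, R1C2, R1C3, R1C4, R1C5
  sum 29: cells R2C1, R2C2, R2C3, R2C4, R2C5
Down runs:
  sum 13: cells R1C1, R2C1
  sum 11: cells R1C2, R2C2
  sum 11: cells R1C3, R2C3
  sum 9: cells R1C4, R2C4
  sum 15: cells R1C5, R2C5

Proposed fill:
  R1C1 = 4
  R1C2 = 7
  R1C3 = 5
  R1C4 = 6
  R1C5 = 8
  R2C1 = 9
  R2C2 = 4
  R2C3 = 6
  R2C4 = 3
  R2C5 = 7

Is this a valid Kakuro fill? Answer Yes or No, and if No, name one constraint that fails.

Yes

Across: 4+7+5+6+8=30; 9+4+6+3+7=29. Down: 4+9=13; 7+4=11; 5+6=11; 6+3=9; 8+7=15. No digit repeats within any run.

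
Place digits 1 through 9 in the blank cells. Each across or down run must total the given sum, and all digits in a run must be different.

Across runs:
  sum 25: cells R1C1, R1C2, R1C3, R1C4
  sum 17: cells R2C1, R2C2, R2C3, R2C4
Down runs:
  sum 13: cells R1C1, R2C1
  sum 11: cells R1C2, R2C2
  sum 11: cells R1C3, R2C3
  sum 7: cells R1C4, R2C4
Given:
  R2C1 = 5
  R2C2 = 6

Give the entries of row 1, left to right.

R1C1 = 13 − 5 = 8 completes the 13 down.
R1C2 = 11 − 6 = 5 completes the 11 down.
Given what's placed, R1C4 must be 3 to fit the 25 across and 7 down.
R2C4 = 7 − 3 = 4 completes the 7 down.
R1C3 = 25 − 16 = 9 completes the 25 across.
R2C3 = 17 − 15 = 2 completes the 17 across.

8 5 9 3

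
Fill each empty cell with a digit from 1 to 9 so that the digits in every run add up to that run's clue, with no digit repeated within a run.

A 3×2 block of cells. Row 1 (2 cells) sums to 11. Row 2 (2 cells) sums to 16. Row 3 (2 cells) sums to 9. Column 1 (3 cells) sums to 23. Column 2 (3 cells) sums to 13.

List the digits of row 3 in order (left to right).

8 1

16 in 2 cells must be {7,9}; 23 in 3 cells must be {6,8,9}.
The 16 across and the 23 down share only 9, so (2,1) = 9.
(2,2) = 16 − 9 = 7 completes the 16 across.
Nothing is forced directly, so branch on (1,1), whose candidates are 6 or 8. If (1,1) = 8: then (1,2) would have to be in {3} for the 11 across but in {1,2,4,5} for the 13 down — contradiction. So (1,1) = 6.
(1,2) = 11 − 6 = 5 completes the 11 across.
(3,1) = 23 − 15 = 8 completes the 23 down.
(3,2) = 9 − 8 = 1 completes the 9 across.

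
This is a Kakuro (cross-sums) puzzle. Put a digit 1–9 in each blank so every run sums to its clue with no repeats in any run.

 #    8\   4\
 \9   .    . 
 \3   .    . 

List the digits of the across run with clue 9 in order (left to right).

3 in 2 cells must be {1,2}; 4 in 2 cells must be {1,3}.
The 3 across and the 4 down share only 1, so R2C2 = 1.
R1C2 = 4 − 1 = 3 completes the 4 down.
R2C1 = 3 − 1 = 2 completes the 3 across.
R1C1 = 9 − 3 = 6 completes the 9 across.

6 3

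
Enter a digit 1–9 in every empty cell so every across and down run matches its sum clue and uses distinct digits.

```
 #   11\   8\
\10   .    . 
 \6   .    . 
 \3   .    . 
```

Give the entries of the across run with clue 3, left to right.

2, 1

3 in 2 cells must be {1,2}.
Nothing is forced directly, so branch on R3C1, whose candidates are 1 or 2. If R3C1 = 1: that forces R3C2 = 2, R1C2 = 1, R2C2 = 5, after which R1C1 would have to be in {9} for the 10 across but in {2,3,4,6,7,8} for the 11 down — contradiction. So R3C1 = 2.
R3C2 = 3 − 2 = 1 completes the 3 across.
Nothing is forced directly, so branch on R1C2, whose candidates are 2 or 3 or 4. If R1C2 = 3: then R1C1 would have to be in {7} for the 10 across but in {1,3,4,5,6,8} for the 11 down — contradiction. If R1C2 = 4: that forces R1C1 = 6, after which R2C1 would have to be in {1,2,4,5} for the 6 across but in {3} for the 11 down — contradiction. So R1C2 = 2.
R1C1 = 10 − 2 = 8 completes the 10 across.
R2C1 = 11 − 10 = 1 completes the 11 down.
R2C2 = 6 − 1 = 5 completes the 6 across.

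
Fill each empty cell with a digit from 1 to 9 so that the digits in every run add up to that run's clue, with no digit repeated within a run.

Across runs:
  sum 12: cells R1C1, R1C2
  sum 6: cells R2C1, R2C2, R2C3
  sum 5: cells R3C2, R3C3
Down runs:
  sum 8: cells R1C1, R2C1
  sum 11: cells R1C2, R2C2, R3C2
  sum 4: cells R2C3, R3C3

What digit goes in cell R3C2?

4

6 in 3 cells must be {1,2,3}; 4 in 2 cells must be {1,3}.
Nothing is forced directly, so branch on R2C3, whose candidates are 1 or 3. If R2C3 = 1: that forces R3C3 = 3, R3C2 = 2, R2C2 = 3, after which R1C2 would have to be in {3,4,5,7,8,9} for the 12 across but in {6} for the 11 down — contradiction. So R2C3 = 3.
R3C3 = 4 − 3 = 1 completes the 4 down.
R3C2 = 5 − 1 = 4 completes the 5 across.
R1C2 = 5: the only remaining digit allowed by both the 12 across and the 11 down.
R2C2 = 11 − 9 = 2 completes the 11 down.
R1C1 = 12 − 5 = 7 completes the 12 across.
R2C1 = 6 − 5 = 1 completes the 6 across.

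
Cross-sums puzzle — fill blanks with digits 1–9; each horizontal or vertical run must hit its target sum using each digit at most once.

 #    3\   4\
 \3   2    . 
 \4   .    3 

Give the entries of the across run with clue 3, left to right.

2, 1

3 in 2 cells must be {1,2}; 4 in 2 cells must be {1,3}.
R1C2 = 3 − 2 = 1 completes the 3 across.
R2C1 = 4 − 3 = 1 completes the 4 across.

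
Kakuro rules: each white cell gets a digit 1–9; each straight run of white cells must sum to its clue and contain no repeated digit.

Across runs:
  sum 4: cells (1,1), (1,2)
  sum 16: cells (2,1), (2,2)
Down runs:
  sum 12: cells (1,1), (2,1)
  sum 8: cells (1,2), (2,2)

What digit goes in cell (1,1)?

3

4 in 2 cells must be {1,3}; 16 in 2 cells must be {7,9}.
The 4 across and the 12 down share only 3, so (1,1) = 3.
(1,2) = 4 − 3 = 1 completes the 4 across.
(2,1) = 12 − 3 = 9 completes the 12 down.
(2,2) = 16 − 9 = 7 completes the 16 across.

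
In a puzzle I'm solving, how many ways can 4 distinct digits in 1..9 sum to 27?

3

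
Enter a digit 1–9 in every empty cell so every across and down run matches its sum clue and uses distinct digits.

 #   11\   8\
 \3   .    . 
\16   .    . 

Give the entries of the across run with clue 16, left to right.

3 in 2 cells must be {1,2}; 16 in 2 cells must be {7,9}.
The 3 across and the 11 down share only 2, so R1C1 = 2.
R1C2 = 3 − 2 = 1 completes the 3 across.
R2C1 = 11 − 2 = 9 completes the 11 down.
R2C2 = 16 − 9 = 7 completes the 16 across.

9 7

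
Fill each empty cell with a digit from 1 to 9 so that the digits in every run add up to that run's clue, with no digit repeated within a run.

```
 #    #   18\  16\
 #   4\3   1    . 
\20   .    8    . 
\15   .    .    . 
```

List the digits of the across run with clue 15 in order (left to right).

1 9 5

3 in 2 cells must be {1,2}; 4 in 2 cells must be {1,3}.
R1C3 = 3 − 1 = 2 completes the 3 across.
R2C1 = 3: the only remaining digit allowed by both the 20 across and the 4 down.
R2C3 = 20 − 11 = 9 completes the 20 across.
R3C1 = 4 − 3 = 1 completes the 4 down.
R3C2 = 18 − 9 = 9 completes the 18 down.
R3C3 = 15 − 10 = 5 completes the 15 across.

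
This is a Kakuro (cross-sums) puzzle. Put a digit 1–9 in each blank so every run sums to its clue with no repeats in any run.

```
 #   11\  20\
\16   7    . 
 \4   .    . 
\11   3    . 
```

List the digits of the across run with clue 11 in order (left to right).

16 in 2 cells must be {7,9}; 4 in 2 cells must be {1,3}.
R1C2 = 16 − 7 = 9 completes the 16 across.
R2C1 = 11 − 10 = 1 completes the 11 down.
R2C2 = 4 − 1 = 3 completes the 4 across.
R3C2 = 11 − 3 = 8 completes the 11 across.

3, 8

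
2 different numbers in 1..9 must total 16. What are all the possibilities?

{7,9}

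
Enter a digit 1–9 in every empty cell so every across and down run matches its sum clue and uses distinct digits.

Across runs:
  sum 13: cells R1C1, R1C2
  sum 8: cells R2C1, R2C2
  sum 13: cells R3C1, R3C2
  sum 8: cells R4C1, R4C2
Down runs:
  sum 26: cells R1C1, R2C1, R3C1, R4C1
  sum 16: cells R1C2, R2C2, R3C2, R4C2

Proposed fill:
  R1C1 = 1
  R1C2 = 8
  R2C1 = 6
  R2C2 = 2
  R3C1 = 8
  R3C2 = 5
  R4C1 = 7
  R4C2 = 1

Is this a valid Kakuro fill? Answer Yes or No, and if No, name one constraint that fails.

No — the across run R1C1–R1C2 sums to 9, not 13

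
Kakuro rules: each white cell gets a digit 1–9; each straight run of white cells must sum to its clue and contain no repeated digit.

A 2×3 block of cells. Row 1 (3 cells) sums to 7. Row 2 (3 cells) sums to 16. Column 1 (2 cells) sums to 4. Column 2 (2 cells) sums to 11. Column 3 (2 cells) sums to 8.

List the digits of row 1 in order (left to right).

1 4 2

7 in 3 cells must be {1,2,4}; 4 in 2 cells must be {1,3}.
The 7 across and the 4 down share only 1, so (1,1) = 1.
Given what's placed, (1,3) must be 2 to fit the 7 across and 8 down.
(2,1) = 4 − 1 = 3 completes the 4 down.
(2,3) = 8 − 2 = 6 completes the 8 down.
(1,2) = 7 − 3 = 4 completes the 7 across.
(2,2) = 16 − 9 = 7 completes the 16 across.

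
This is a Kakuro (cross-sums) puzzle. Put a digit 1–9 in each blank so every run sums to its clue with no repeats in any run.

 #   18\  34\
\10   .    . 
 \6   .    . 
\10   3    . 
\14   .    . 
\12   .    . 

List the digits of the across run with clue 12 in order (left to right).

34 in 5 cells must be {4,6,7,8,9}.
R2C2 = 4: only digit in both the 6-across and 34-down candidate sets.
R3C2 = 10 − 3 = 7 completes the 10 across.
R2C1 = 6 − 4 = 2 completes the 6 across.
No cell is forced outright now. R5C2 can only be 8 or 9 (the digits allowed by both its 12 across and its 34 down). If R5C2 = 9: then R5C1 would have to be in {3} for the 12 across but in {1,4,5,7,8} for the 18 down — contradiction. So R5C2 = 8.
R5C1 = 12 − 8 = 4 completes the 12 across.

4, 8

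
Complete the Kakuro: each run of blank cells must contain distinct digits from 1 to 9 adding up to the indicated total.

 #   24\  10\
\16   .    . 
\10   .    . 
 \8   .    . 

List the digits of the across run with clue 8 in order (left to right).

7, 1

16 in 2 cells must be {7,9}; 24 in 3 cells must be {7,8,9}.
The 16 across and the 10 down share only 7, so R1C2 = 7.
The 8 across and the 24 down share only 7, so R3C1 = 7.
R3C2 = 8 − 7 = 1 completes the 8 across.
R1C1 = 16 − 7 = 9 completes the 16 across.
R2C1 = 24 − 16 = 8 completes the 24 down.
R2C2 = 10 − 8 = 2 completes the 10 across.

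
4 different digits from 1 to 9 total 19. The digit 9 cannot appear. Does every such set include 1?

Counterexample: {2,3,6,8} sums to 19 under that restriction without using 1.

No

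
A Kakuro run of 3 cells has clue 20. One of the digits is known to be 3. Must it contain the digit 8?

The only way to make 20 from 3 distinct digits under that restriction is {3,8,9}, which contains 8.

Yes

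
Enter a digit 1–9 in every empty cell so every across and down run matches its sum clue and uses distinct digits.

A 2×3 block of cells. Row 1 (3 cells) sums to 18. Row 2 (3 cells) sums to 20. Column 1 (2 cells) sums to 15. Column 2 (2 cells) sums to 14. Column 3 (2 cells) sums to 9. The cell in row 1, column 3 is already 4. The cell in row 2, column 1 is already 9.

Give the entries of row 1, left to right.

(1,1) = 15 − 9 = 6 completes the 15 down.
(1,2) = 18 − 10 = 8 completes the 18 across.
(2,2) = 14 − 8 = 6 completes the 14 down.
(2,3) = 20 − 15 = 5 completes the 20 across.

6 8 4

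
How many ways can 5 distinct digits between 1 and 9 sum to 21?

5 distinct digits from 1–9 sum between 15 and 35.

8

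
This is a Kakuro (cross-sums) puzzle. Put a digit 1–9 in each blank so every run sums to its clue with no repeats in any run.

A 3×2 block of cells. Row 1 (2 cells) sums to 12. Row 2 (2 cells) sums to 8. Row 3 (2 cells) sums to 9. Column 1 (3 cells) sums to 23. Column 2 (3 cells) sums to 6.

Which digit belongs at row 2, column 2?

23 in 3 cells must be {6,8,9}; 6 in 3 cells must be {1,2,3}.
The 12 across and the 6 down share only 3, so (1,2) = 3.
The 8 across and the 23 down share only 6, so (2,1) = 6.
(2,2) = 8 − 6 = 2 completes the 8 across.
(3,1) = 8: the only remaining digit allowed by both the 9 across and the 23 down.
(3,2) = 9 − 8 = 1 completes the 9 across.
(1,1) = 12 − 3 = 9 completes the 12 across.

2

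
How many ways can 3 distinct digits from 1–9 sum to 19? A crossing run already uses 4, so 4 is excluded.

3

3 distinct digits from 1–9 sum between 6 and 24.
Dropping sets that contain 4.
Enumerating: {2,8,9}, {3,7,9}, {5,6,8}.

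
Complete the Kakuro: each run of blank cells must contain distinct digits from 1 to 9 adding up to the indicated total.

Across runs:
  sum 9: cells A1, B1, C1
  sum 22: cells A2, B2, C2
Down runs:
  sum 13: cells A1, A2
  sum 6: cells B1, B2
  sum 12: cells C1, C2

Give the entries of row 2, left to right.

8, 5, 9

The 22 across and the 6 down share only 5, so B2 = 5.
B1 = 6 − 5 = 1 completes the 6 down.
Nothing is forced directly, so branch on A1, whose candidates are 5 or 6. If A1 = 6: then C1 would have to be in {2} for the 9 across but in {3,4,5,7,8,9} for the 12 down — contradiction. So A1 = 5.
C1 = 9 − 6 = 3 completes the 9 across.
A2 = 13 − 5 = 8 completes the 13 down.
C2 = 22 − 13 = 9 completes the 22 across.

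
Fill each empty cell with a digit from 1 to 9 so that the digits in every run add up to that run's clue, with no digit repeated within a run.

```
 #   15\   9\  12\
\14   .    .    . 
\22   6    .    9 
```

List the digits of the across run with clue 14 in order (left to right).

9 2 3

R1C1 = 15 − 6 = 9 completes the 15 down.
R1C3 = 12 − 9 = 3 completes the 12 down.
R2C2 = 22 − 15 = 7 completes the 22 across.
R1C2 = 14 − 12 = 2 completes the 14 across.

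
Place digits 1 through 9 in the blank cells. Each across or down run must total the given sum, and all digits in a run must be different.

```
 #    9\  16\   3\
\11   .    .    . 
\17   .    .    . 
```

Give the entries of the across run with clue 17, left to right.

6 9 2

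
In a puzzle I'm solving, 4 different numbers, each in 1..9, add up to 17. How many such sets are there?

4 distinct digits from 1–9 sum between 10 and 30.

9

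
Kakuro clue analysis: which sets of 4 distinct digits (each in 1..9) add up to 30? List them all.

{6,7,8,9}

4 distinct digits from 1–9 sum between 10 and 30.
Only one set works: {6,7,8,9}.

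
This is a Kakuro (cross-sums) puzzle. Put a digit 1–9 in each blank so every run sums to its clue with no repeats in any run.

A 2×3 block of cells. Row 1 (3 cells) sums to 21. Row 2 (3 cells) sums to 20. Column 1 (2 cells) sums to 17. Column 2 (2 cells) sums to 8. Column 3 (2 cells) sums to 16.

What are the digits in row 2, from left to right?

8, 3, 9

17 in 2 cells must be {8,9}; 16 in 2 cells must be {7,9}.
Nothing is forced directly, so branch on (1,3), whose candidates are 7 or 9. If (1,3) = 9: that forces (1,1) = 8, after which (1,2) would have to be in {4} for the 21 across but in {1,2,3,5,6,7} for the 8 down — contradiction. So (1,3) = 7.
(2,3) = 16 − 7 = 9 completes the 16 down.
Given what's placed, (2,1) must be 8 to fit the 20 across and 17 down.
(2,2) = 20 − 17 = 3 completes the 20 across.
(1,1) = 17 − 8 = 9 completes the 17 down.
(1,2) = 21 − 16 = 5 completes the 21 across.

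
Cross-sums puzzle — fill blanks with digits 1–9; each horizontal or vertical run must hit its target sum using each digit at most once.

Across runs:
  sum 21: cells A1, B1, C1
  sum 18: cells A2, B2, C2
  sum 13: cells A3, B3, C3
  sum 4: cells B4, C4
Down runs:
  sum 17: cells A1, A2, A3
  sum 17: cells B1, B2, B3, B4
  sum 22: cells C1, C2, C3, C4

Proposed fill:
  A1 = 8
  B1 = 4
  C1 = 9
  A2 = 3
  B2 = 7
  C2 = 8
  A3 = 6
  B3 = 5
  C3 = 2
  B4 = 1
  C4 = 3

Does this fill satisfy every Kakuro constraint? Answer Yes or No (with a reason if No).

Across: 8+4+9=21; 3+7+8=18; 6+5+2=13; 1+3=4. Down: 8+3+6=17; 4+7+5+1=17; 9+8+2+3=22. No digit repeats within any run.

Yes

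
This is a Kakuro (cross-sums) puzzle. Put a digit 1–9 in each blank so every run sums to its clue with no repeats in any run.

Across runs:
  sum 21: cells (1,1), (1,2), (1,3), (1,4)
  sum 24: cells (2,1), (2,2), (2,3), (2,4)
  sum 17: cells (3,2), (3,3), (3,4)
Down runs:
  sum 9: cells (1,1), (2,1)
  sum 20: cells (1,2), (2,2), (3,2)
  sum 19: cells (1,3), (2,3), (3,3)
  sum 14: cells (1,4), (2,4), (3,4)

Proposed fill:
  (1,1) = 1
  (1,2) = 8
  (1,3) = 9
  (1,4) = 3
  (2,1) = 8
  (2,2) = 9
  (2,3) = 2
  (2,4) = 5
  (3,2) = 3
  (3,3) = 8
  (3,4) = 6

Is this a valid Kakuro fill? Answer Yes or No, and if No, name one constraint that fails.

Across: 1+8+9+3=21; 8+9+2+5=24; 3+8+6=17. Down: 1+8=9; 8+9+3=20; 9+2+8=19; 3+5+6=14. No digit repeats within any run.

Yes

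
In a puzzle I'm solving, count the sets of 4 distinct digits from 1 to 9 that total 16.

4 distinct digits from 1–9 sum between 10 and 30.

8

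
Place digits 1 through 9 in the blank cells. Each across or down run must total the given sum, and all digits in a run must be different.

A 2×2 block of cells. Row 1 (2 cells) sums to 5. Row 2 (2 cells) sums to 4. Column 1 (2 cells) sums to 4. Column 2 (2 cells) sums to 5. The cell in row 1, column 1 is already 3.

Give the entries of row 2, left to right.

4 in 2 cells must be {1,3}.
(1,2) = 5 − 3 = 2 completes the 5 across.
(2,1) = 4 − 3 = 1 completes the 4 down.
(2,2) = 4 − 1 = 3 completes the 4 across.

1, 3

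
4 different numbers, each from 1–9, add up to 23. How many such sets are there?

9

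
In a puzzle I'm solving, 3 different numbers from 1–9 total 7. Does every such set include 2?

Yes

The only way to make 7 from 3 distinct digits is {1,2,4}, which contains 2.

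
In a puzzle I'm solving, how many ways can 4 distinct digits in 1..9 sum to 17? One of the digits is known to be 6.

4 distinct digits from 1–9 sum between 10 and 30.
Keeping only sets containing 6.
Enumerating: {1,2,6,8}, {1,3,6,7}, {2,4,5,6}.

3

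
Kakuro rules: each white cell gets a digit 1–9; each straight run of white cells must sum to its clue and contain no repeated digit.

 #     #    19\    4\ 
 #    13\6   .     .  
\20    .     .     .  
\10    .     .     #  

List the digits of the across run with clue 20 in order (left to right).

4 in 2 cells must be {1,3}.
The 6 across and the 4 down share only 1, so R1C3 = 1.
R2C3 = 4 − 1 = 3 completes the 4 down.
R1C2 = 6 − 1 = 5 completes the 6 across.
R2C2 = 8: the only remaining digit allowed by both the 20 across and the 19 down.
R3C2 = 19 − 13 = 6 completes the 19 down.
R2C1 = 20 − 11 = 9 completes the 20 across.
R3C1 = 10 − 6 = 4 completes the 10 across.

9 8 3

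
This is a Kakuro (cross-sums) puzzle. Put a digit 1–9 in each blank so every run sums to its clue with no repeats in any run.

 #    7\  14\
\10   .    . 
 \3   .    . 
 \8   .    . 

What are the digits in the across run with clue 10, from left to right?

3 in 2 cells must be {1,2}; 7 in 3 cells must be {1,2,4}.
Nothing is forced directly, so branch on R2C1, whose candidates are 1 or 2. If R2C1 = 1: that forces R2C2 = 2, R3C1 = 2, after which R3C2 would have to be in {6} for the 8 across but in {3,4,5,7,8,9} for the 14 down — contradiction. So R2C1 = 2.
R2C2 = 3 − 2 = 1 completes the 3 across.
Given what's placed, R3C1 must be 1 to fit the 8 across and 7 down.
R3C2 = 8 − 1 = 7 completes the 8 across.
R1C1 = 7 − 3 = 4 completes the 7 down.
R1C2 = 10 − 4 = 6 completes the 10 across.

4, 6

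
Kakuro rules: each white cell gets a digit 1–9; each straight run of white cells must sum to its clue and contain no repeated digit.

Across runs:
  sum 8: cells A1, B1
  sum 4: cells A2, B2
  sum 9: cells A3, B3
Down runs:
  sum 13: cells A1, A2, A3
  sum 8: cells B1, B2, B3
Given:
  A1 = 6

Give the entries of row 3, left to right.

4 5

4 in 2 cells must be {1,3}.
B1 = 8 − 6 = 2 completes the 8 across.
A2 = 3: the only remaining digit allowed by both the 4 across and the 13 down.
B2 = 4 − 3 = 1 completes the 4 across.
A3 = 13 − 9 = 4 completes the 13 down.
B3 = 9 − 4 = 5 completes the 9 across.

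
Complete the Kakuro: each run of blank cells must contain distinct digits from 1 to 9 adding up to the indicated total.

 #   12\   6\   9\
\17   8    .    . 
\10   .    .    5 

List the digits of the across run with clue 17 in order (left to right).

8, 5, 4

R1C3 = 9 − 5 = 4 completes the 9 down.
R2C1 = 12 − 8 = 4 completes the 12 down.
R2C2 = 10 − 9 = 1 completes the 10 across.
R1C2 = 17 − 12 = 5 completes the 17 across.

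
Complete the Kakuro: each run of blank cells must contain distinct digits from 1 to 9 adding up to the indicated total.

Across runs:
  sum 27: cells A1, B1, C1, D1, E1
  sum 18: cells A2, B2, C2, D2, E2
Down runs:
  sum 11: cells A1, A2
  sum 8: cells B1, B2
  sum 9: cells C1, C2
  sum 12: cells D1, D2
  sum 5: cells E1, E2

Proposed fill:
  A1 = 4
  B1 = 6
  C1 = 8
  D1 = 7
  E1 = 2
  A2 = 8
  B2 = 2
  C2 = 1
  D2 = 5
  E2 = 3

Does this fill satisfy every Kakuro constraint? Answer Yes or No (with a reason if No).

No — the across run A2–E2 sums to 19, not 18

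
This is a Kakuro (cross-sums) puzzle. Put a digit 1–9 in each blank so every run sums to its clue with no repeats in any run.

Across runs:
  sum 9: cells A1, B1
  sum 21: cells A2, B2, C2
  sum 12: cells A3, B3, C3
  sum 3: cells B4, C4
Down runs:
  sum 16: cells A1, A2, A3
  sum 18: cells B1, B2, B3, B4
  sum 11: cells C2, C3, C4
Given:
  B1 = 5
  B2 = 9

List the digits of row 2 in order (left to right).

7, 9, 5

3 in 2 cells must be {1,2}.
A1 = 9 − 5 = 4 completes the 9 across.
B4 = 1: the only remaining digit allowed by both the 3 across and the 18 down.
C4 = 3 − 1 = 2 completes the 3 across.
B3 = 18 − 15 = 3 completes the 18 down.
No cell is forced outright now. A2 can only be 5 or 7 (the digits allowed by both its 21 across and its 16 down). If A2 = 5: then C2 would have to be in {7} for the 21 across but in {1,3,4,5,6,8} for the 11 down — contradiction. So A2 = 7.
C2 = 21 − 16 = 5 completes the 21 across.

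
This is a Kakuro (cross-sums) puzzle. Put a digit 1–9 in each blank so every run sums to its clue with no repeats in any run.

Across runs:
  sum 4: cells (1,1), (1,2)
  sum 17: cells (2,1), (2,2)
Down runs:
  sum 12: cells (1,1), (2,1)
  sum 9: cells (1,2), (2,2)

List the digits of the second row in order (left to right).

9 8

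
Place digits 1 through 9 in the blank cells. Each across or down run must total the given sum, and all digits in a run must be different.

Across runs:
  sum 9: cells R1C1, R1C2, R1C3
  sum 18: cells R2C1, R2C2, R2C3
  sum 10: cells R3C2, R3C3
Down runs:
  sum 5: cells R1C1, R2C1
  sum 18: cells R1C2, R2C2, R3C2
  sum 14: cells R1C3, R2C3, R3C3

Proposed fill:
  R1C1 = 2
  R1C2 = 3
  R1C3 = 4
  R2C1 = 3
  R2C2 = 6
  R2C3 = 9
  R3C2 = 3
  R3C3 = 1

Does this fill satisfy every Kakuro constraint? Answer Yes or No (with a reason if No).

No — the across run R3C2–R3C3 sums to 4, not 10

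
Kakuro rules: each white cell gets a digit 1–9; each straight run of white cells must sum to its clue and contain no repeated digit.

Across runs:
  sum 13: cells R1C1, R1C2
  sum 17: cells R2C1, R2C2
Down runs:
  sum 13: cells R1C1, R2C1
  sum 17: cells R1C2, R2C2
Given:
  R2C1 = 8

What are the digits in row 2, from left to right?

8 9

17 in 2 cells must be {8,9}.
R1C1 = 13 − 8 = 5 completes the 13 down.
R1C2 = 13 − 5 = 8 completes the 13 across.
R2C2 = 17 − 8 = 9 completes the 17 across.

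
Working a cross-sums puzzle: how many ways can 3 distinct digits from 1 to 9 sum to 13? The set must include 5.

2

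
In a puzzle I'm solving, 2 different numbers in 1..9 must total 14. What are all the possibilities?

{5,9}; {6,8}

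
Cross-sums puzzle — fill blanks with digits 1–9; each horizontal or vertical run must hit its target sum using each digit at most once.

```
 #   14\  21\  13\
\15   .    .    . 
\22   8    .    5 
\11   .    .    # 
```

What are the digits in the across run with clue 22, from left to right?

R1C3 = 13 − 5 = 8 completes the 13 down.
R2C2 = 22 − 13 = 9 completes the 22 across.
No cell is forced outright now. R1C2 can only be 4 or 5 (the digits allowed by both its 15 across and its 21 down). If R1C2 = 4: then R1C1 would have to be in {3} for the 15 across but in {1,2,4,5} for the 14 down — contradiction. So R1C2 = 5.
R1C1 = 15 − 13 = 2 completes the 15 across.
R3C1 = 14 − 10 = 4 completes the 14 down.
R3C2 = 11 − 4 = 7 completes the 11 across.

8 9 5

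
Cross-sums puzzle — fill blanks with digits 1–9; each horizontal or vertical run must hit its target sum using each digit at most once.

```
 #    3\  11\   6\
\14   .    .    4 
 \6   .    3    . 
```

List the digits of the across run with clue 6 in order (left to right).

6 in 3 cells must be {1,2,3}; 3 in 2 cells must be {1,2}.
R1C2 = 11 − 3 = 8 completes the 11 down.
R2C3 = 6 − 4 = 2 completes the 6 down.
R1C1 = 14 − 12 = 2 completes the 14 across.
R2C1 = 6 − 5 = 1 completes the 6 across.

1, 3, 2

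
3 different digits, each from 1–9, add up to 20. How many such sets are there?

4

3 distinct digits from 1–9 sum between 6 and 24.
Enumerating: {3,8,9}, {4,7,9}, {5,6,9}, {5,7,8}.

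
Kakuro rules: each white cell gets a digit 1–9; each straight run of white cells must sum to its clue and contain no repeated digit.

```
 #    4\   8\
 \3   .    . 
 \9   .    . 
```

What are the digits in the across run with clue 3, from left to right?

1, 2

3 in 2 cells must be {1,2}; 4 in 2 cells must be {1,3}.
The 3 across and the 4 down share only 1, so R1C1 = 1.
R1C2 = 3 − 1 = 2 completes the 3 across.
R2C1 = 4 − 1 = 3 completes the 4 down.
R2C2 = 9 − 3 = 6 completes the 9 across.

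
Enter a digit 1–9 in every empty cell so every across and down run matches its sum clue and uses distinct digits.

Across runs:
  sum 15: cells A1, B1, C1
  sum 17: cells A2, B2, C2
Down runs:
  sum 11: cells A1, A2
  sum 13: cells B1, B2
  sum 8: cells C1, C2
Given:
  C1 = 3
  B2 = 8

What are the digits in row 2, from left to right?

4 8 5

B1 = 13 − 8 = 5 completes the 13 down.
C2 = 8 − 3 = 5 completes the 8 down.
A1 = 15 − 8 = 7 completes the 15 across.
A2 = 17 − 13 = 4 completes the 17 across.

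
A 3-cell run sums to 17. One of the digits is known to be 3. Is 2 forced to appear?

Counterexample: {3,5,9} sums to 17 under that restriction without using 2.

No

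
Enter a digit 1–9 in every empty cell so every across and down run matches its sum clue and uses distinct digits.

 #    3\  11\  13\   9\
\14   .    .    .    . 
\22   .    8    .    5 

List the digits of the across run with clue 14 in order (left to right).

3 in 2 cells must be {1,2}.
R1C2 = 11 − 8 = 3 completes the 11 down.
R1C4 = 9 − 5 = 4 completes the 9 down.
R2C1 = 2: the only remaining digit allowed by both the 22 across and the 3 down.
R2C3 = 22 − 15 = 7 completes the 22 across.
R1C1 = 3 − 2 = 1 completes the 3 down.
R1C3 = 14 − 8 = 6 completes the 14 across.

1, 3, 6, 4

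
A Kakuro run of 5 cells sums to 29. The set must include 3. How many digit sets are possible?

4

5 distinct digits from 1–9 sum between 15 and 35.
Keeping only sets containing 3.
Enumerating: {2,3,7,8,9}, {3,4,5,8,9}, {3,4,6,7,9}, {3,5,6,7,8}.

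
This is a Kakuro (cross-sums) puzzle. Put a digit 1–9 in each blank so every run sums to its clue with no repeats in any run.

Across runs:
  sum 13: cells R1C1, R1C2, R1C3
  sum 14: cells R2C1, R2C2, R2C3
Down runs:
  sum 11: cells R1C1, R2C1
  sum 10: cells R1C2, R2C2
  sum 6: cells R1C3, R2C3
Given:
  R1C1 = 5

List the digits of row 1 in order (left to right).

5 7 1

R2C1 = 11 − 5 = 6 completes the 11 down.
Nothing is forced directly, so branch on R2C3, whose candidates are 1 or 5. If R2C3 = 1: then R1C3 would have to be in {1,2,6,7} for the 13 across but in {5} for the 6 down — contradiction. So R2C3 = 5.
R1C3 = 6 − 5 = 1 completes the 6 down.
R2C2 = 14 − 11 = 3 completes the 14 across.
R1C2 = 13 − 6 = 7 completes the 13 across.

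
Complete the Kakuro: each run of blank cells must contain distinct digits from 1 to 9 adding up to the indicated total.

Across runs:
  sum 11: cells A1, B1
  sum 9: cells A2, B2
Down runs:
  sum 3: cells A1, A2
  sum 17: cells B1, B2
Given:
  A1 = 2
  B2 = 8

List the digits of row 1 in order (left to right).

2 9

3 in 2 cells must be {1,2}; 17 in 2 cells must be {8,9}.
B1 = 11 − 2 = 9 completes the 11 across.
A2 = 9 − 8 = 1 completes the 9 across.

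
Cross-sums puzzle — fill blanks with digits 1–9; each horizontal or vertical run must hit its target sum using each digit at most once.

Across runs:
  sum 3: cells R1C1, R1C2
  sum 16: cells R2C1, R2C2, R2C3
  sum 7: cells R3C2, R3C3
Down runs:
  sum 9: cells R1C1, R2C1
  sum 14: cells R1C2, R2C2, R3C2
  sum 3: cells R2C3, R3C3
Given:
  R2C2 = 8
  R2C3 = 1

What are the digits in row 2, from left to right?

7 8 1

3 in 2 cells must be {1,2}.
R2C1 = 16 − 9 = 7 completes the 16 across.
R3C3 = 3 − 1 = 2 completes the 3 down.
R1C1 = 9 − 7 = 2 completes the 9 down.
R1C2 = 3 − 2 = 1 completes the 3 across.
R3C2 = 7 − 2 = 5 completes the 7 across.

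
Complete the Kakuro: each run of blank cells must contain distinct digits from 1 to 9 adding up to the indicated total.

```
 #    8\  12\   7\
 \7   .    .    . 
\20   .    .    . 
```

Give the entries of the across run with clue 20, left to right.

7 8 5

7 in 3 cells must be {1,2,4}.
The 7 across and the 12 down share only 4, so R1C2 = 4.
R2C2 = 12 − 4 = 8 completes the 12 down.
Nothing is forced directly, so branch on R2C3, whose candidates are 3 or 5. If R2C3 = 3: then R1C3 would have to be in {1,2} for the 7 across but in {4} for the 7 down — contradiction. So R2C3 = 5.
R1C3 = 7 − 5 = 2 completes the 7 down.
R2C1 = 20 − 13 = 7 completes the 20 across.
R1C1 = 7 − 6 = 1 completes the 7 across.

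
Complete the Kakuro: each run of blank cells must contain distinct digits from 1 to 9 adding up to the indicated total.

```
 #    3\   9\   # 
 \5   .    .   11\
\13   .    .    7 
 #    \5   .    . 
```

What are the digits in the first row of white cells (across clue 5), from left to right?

3 in 2 cells must be {1,2}.
R3C3 = 11 − 7 = 4 completes the 11 down.
R3C2 = 5 − 4 = 1 completes the 5 across.
No cell is forced outright now. R1C1 can only be 1 or 2 (the digits allowed by both its 5 across and its 3 down). If R1C1 = 1: then R1C2 would have to be in {4} for the 5 across but in {2,3,5,6} for the 9 down — contradiction. So R1C1 = 2.
R1C2 = 5 − 2 = 3 completes the 5 across.
R2C1 = 3 − 2 = 1 completes the 3 down.
R2C2 = 13 − 8 = 5 completes the 13 across.

2 3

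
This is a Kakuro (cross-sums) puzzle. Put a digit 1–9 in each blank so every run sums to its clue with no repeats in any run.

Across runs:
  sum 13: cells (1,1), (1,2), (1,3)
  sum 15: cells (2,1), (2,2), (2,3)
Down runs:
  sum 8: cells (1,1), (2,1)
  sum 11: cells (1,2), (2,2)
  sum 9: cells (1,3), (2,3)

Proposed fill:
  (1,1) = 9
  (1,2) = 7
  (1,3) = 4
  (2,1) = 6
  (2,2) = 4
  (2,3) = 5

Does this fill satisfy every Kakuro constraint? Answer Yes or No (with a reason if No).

No — the down run (1,1)–(2,1) sums to 15, not 8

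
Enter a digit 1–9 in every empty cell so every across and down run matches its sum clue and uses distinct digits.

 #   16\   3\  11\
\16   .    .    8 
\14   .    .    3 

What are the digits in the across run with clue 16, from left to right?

7, 1, 8

16 in 2 cells must be {7,9}; 3 in 2 cells must be {1,2}.
R1C1 = 7: the only remaining digit allowed by both the 16 across and the 16 down.
R1C2 = 16 − 15 = 1 completes the 16 across.
R2C1 = 16 − 7 = 9 completes the 16 down.
R2C2 = 14 − 12 = 2 completes the 14 across.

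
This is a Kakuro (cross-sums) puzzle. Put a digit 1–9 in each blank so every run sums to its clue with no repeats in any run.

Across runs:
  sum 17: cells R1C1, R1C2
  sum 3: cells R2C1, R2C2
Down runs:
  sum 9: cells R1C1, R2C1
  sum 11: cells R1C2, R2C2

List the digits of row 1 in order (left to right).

17 in 2 cells must be {8,9}; 3 in 2 cells must be {1,2}.
The 17 across and the 9 down share only 8, so R1C1 = 8.
R1C2 = 17 − 8 = 9 completes the 17 across.
R2C1 = 9 − 8 = 1 completes the 9 down.
R2C2 = 3 − 1 = 2 completes the 3 across.

8 9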